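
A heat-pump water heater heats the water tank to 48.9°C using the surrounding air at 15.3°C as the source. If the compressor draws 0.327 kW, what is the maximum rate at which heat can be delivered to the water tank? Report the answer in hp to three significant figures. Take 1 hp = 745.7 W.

4.20 hp

In absolute terms T_C = 288.45 K and T_H = 322.05 K, so ΔT = 33.60 K.
COP_Carnot = T_H/ΔT = 322.05/33.60 = 9.585.
Q̇_max = COP_Carnot × Ẇ = 9.585 × 0.3270 kW = 3.134 kW = 4.203 hp.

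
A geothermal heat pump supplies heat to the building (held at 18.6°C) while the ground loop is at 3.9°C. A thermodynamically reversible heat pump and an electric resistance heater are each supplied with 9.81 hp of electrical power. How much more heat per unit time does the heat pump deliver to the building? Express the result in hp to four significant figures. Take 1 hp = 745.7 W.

184.9 hp

In absolute terms T_C = 277.05 K and T_H = 291.75 K, so ΔT = 14.70 K.
COP_Carnot = T_H/ΔT = 291.75/14.70 = 19.85.
The heat pump delivers Q̇_H = COP × Ẇ = 194.7 hp; the resistance heater delivers Ẇ = 9.810 hp.
Extra = (COP − 1)·Ẇ = 184.9 hp.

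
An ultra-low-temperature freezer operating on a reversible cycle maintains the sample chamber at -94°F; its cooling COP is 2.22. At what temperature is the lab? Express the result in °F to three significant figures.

70.7 °F

COP_R = T_C/(T_H − T_C) gives T_H − T_C = T_C/COP.
With T_C = 203.15 K, T_H = 203.15 × (1 + 1/2.22) = 294.66 K.
Converting, 294.66 K = 70.72°F.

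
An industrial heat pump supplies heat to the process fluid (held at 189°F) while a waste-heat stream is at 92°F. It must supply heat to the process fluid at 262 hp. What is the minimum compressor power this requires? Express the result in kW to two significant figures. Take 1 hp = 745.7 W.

In absolute terms T_C = 306.48 K and T_H = 360.37 K, so ΔT = 53.89 K.
COP_Carnot = T_H/ΔT = 360.37/53.89 = 6.687.
Ẇ_min = Q̇/COP_Carnot = 262.0/6.687 = 39.18 hp = 29.22 kW.

29 kW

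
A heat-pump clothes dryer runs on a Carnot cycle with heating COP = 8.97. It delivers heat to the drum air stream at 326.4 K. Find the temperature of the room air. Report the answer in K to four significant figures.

COP_HP = T_H/(T_H − T_C) gives T_H − T_C = T_H/COP.
With T_H = 326.40 K, T_C = 326.40 × (1 − 1/8.97) = 290.01 K.

290.0 K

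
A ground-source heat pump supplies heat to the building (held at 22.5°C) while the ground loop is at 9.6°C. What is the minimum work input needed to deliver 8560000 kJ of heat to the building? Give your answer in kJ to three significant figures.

373000 kJ

In absolute terms T_C = 282.75 K and T_H = 295.65 K, so ΔT = 12.90 K.
The reversible limit is COP_HP = T_H/ΔT = 22.92, so W_min = Q_H/COP = Q_H·ΔT/T_H.
W_min = 8560000 × 12.90/295.65 = 373500 kJ.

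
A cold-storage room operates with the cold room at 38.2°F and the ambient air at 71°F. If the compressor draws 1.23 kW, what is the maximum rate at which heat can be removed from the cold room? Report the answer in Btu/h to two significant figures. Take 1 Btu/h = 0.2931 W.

64000 Btu/h

In absolute terms T_C = 276.59 K and T_H = 294.82 K, so ΔT = 18.22 K.
COP_Carnot = T_C/ΔT = 276.59/18.22 = 15.18.
Q̇_max = COP_Carnot × Ẇ = 15.18 × 1.230 kW = 18.67 kW = 63700 Btu/h.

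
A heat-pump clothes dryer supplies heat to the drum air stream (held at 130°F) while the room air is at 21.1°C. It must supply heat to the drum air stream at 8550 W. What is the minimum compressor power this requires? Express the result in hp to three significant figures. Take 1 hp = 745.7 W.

In absolute terms T_C = 294.25 K and T_H = 327.59 K, so ΔT = 33.34 K.
COP_Carnot = T_H/ΔT = 327.59/33.34 = 9.825.
Ẇ_min = Q̇/COP_Carnot = 8550/9.825 = 870.3 W = 1.167 hp.

1.17 hp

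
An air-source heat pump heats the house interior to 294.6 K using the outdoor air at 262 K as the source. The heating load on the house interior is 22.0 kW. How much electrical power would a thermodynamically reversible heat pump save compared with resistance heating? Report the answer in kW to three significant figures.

The reservoir spacing is ΔT = 294.6 − 262 = 32.60 K.
COP_Carnot = T_H/ΔT = 294.60/32.60 = 9.037.
Resistance heating needs Ẇ_res = Q̇_H = 22.00 kW; the reversible heat pump needs only Ẇ_hp = Q̇_H/COP = 2.434 kW.
Saving = 22.00 − 2.434 = 19.57 kW.

19.6 kW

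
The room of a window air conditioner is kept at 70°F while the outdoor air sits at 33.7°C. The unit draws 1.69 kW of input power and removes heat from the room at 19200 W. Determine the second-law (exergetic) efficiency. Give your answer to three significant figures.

Converting, Q̇_C = 19200 W = 19.20 kW, so COP_actual = Q̇_C/Ẇ = 19.20/1.690 = 11.36.
In absolute terms T_C = 294.26 K and T_H = 306.85 K, so ΔT = 12.59 K.
COP_Carnot = T_C/ΔT = 294.26/12.59 = 23.37.
η_II = COP_actual/COP_Carnot = 11.36/23.37 = 0.4860.

0.486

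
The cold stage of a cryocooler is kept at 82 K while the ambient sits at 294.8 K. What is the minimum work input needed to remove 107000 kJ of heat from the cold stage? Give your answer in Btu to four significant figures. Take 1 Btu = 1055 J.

263200 Btu

The reservoir spacing is ΔT = 294.8 − 82 = 212.8 K.
The reversible limit is COP_R = T_C/ΔT = 0.3853, so W_min = Q_C/COP = Q_C·ΔT/T_C.
W_min = 107000 × 212.8/82.00 = 277700 kJ = 263200 Btu.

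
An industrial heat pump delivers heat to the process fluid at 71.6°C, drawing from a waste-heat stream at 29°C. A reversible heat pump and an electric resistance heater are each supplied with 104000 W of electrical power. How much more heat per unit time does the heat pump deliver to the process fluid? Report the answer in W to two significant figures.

In absolute terms T_C = 302.15 K and T_H = 344.75 K, so ΔT = 42.60 K.
COP_Carnot = T_H/ΔT = 344.75/42.60 = 8.093.
The heat pump delivers Q̇_H = COP × Ẇ = 841600 W; the resistance heater delivers Ẇ = 104000 W.
Extra = (COP − 1)·Ẇ = 737600 W.

740000 W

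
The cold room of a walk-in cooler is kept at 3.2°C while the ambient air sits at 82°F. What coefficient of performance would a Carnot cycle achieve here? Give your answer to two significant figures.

11

In absolute terms T_C = 276.35 K and T_H = 300.93 K, so ΔT = 24.58 K.
For a reversible cycle, COP_Carnot = T_C/ΔT = 276.35/24.58 = 11.24.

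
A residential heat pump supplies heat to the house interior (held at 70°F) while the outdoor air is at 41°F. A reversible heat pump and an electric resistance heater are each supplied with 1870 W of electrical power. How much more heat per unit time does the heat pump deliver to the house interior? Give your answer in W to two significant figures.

In absolute terms T_C = 278.15 K and T_H = 294.26 K, so ΔT = 16.11 K.
COP_Carnot = T_H/ΔT = 294.26/16.11 = 18.26.
The heat pump delivers Q̇_H = COP × Ẇ = 34150 W; the resistance heater delivers Ẇ = 1870 W.
Extra = (COP − 1)·Ẇ = 32280 W.

32000 W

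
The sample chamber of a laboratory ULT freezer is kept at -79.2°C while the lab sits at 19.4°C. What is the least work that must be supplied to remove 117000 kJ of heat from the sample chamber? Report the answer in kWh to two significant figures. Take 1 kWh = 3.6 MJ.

17 kWh

In absolute terms T_C = 193.95 K and T_H = 292.55 K, so ΔT = 98.60 K.
The reversible limit is COP_R = T_C/ΔT = 1.967, so W_min = Q_C/COP = Q_C·ΔT/T_C.
W_min = 117000 × 98.60/193.95 = 59480 kJ = 16.52 kWh.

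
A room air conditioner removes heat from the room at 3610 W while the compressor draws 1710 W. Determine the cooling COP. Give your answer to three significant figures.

The first law gives Q̇_H = Q̇_C + Ẇ, so the three rates are Q̇_C = 3610, Q̇_H = 5320, Ẇ = 1710 W.
COP_R = Q̇_C/Ẇ = 3610/1710 = 2.111.

2.11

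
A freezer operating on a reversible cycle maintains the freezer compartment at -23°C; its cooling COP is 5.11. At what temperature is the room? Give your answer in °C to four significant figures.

25.95 °C

COP_R = T_C/(T_H − T_C) gives T_H − T_C = T_C/COP.
With T_C = 250.15 K, T_H = 250.15 × (1 + 1/5.11) = 299.10 K.
Converting, 299.10 K = 25.95°C.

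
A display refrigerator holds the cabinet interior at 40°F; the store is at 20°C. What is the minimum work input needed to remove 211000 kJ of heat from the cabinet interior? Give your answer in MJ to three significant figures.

11.8 MJ

In absolute terms T_C = 277.59 K and T_H = 293.15 K, so ΔT = 15.56 K.
The reversible limit is COP_R = T_C/ΔT = 17.85, so W_min = Q_C/COP = Q_C·ΔT/T_C.
W_min = 211000 × 15.56/277.59 = 11820 kJ = 11.82 MJ.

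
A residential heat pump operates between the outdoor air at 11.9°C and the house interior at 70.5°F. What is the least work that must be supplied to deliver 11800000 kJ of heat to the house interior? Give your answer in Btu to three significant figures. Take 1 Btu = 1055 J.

360000 Btu

In absolute terms T_C = 285.05 K and T_H = 294.54 K, so ΔT = 9.489 K.
The reversible limit is COP_HP = T_H/ΔT = 31.04, so W_min = Q_H/COP = Q_H·ΔT/T_H.
W_min = 11800000 × 9.489/294.54 = 380100 kJ = 360300 Btu.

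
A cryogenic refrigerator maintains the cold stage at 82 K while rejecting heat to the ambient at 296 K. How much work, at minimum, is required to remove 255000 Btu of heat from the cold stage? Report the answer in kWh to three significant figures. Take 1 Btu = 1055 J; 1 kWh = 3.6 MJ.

The reservoir spacing is ΔT = 296 − 82 = 214.0 K.
The reversible limit is COP_R = T_C/ΔT = 0.3832, so W_min = Q_C/COP = Q_C·ΔT/T_C.
W_min = 255000 × 214.0/82.00 = 665500 Btu = 195.0 kWh.

195 kWh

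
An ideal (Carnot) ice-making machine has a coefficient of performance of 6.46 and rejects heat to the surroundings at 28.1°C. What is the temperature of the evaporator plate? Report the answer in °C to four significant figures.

For a Carnot refrigerator COP_R = T_C/(T_H − T_C), so T_C = COP·T_H/(1 + COP).
With T_H = 301.25 K, T_C = 6.46 × 301.25/7.460 = 260.87 K.
Converting, 260.87 K = -12.28°C.

-12.28 °C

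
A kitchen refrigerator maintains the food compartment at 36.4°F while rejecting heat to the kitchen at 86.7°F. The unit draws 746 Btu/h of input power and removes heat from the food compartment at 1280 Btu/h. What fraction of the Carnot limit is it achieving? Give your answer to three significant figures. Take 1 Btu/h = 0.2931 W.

COP_actual = Q̇_C/Ẇ = 1280/746.0 = 1.716.
In absolute terms T_C = 275.59 K and T_H = 303.54 K, so ΔT = 27.94 K.
COP_Carnot = T_C/ΔT = 275.59/27.94 = 9.862.
η_II = COP_actual/COP_Carnot = 1.716/9.862 = 0.1740.

0.174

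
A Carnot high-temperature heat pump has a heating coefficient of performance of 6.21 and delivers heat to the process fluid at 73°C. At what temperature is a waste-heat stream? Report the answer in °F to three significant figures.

63.1 °F

COP_HP = T_H/(T_H − T_C) gives T_H − T_C = T_H/COP.
With T_H = 346.15 K, T_C = 346.15 × (1 − 1/6.21) = 290.41 K.
Converting, 290.41 K = 63.07°F.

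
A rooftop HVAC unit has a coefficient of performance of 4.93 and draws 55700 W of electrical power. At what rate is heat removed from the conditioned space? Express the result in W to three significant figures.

275000 W

Q̇_C = COP × Ẇ = 4.93 × 55700 = 274600 W.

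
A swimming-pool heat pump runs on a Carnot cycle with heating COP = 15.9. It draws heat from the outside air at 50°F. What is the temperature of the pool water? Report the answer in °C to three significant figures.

COP_HP = T_H/(T_H − T_C) rearranges to T_H = COP·T_C/(COP − 1).
With T_C = 283.15 K, T_H = 15.9 × 283.15/14.90 = 302.15 K.
Converting, 302.15 K = 29.00°C.

29.0 °C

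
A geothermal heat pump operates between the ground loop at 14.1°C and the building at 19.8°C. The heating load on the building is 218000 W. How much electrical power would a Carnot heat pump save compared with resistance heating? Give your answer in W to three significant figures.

214000 W

In absolute terms T_C = 287.25 K and T_H = 292.95 K, so ΔT = 5.700 K.
COP_Carnot = T_H/ΔT = 292.95/5.700 = 51.39.
Resistance heating needs Ẇ_res = Q̇_H = 218000 W; the reversible heat pump needs only Ẇ_hp = Q̇_H/COP = 4242 W.
Saving = 218000 − 4242 = 213800 W.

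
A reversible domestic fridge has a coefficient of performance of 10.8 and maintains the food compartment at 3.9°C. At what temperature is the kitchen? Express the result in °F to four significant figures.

COP_R = T_C/(T_H − T_C) gives T_H − T_C = T_C/COP.
With T_C = 277.05 K, T_H = 277.05 × (1 + 1/10.8) = 302.70 K.
Converting, 302.70 K = 85.19°F.

85.20 °F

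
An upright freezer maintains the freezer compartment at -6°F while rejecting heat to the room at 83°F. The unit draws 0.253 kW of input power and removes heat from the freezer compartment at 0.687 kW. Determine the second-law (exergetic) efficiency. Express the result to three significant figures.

0.533

COP_actual = Q̇_C/Ẇ = 0.6870/0.2530 = 2.715.
In absolute terms T_C = 252.04 K and T_H = 301.48 K, so ΔT = 49.44 K.
COP_Carnot = T_C/ΔT = 252.04/49.44 = 5.097.
η_II = COP_actual/COP_Carnot = 2.715/5.097 = 0.5327.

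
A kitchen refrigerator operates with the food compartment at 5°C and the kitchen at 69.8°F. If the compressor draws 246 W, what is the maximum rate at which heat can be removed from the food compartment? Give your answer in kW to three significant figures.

In absolute terms T_C = 278.15 K and T_H = 294.15 K, so ΔT = 16.00 K.
COP_Carnot = T_C/ΔT = 278.15/16.00 = 17.38.
Q̇_max = COP_Carnot × Ẇ = 17.38 × 246.0 W = 4277 W = 4.277 kW.

4.28 kW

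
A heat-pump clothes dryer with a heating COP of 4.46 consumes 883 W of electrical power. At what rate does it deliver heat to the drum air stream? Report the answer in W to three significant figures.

Q̇_H = COP_HP × Ẇ = 4.46 × 883.0 = 3938 W.

3940 W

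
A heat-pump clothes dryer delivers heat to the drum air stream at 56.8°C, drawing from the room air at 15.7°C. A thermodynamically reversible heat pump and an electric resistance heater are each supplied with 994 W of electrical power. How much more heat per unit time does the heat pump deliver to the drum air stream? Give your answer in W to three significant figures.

In absolute terms T_C = 288.85 K and T_H = 329.95 K, so ΔT = 41.10 K.
COP_Carnot = T_H/ΔT = 329.95/41.10 = 8.028.
The heat pump delivers Q̇_H = COP × Ẇ = 7980 W; the resistance heater delivers Ẇ = 994.0 W.
Extra = (COP − 1)·Ẇ = 6986 W.

6990 W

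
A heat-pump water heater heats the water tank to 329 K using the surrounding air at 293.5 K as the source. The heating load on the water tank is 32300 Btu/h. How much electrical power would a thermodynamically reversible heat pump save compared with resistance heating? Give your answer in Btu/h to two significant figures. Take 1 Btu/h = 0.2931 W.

The reservoir spacing is ΔT = 329 − 293.5 = 35.50 K.
COP_Carnot = T_H/ΔT = 329.00/35.50 = 9.268.
Resistance heating needs Ẇ_res = Q̇_H = 32300 Btu/h; the reversible heat pump needs only Ẇ_hp = Q̇_H/COP = 3485 Btu/h.
Saving = 32300 − 3485 = 28810 Btu/h.

29000 Btu/h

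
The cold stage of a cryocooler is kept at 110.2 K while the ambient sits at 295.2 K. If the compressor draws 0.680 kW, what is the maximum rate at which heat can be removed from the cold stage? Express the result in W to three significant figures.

405 W

The reservoir spacing is ΔT = 295.2 − 110.2 = 185.0 K.
COP_Carnot = T_C/ΔT = 110.20/185.0 = 0.5957.
Q̇_max = COP_Carnot × Ẇ = 0.5957 × 0.6800 kW = 0.4051 kW = 405.1 W.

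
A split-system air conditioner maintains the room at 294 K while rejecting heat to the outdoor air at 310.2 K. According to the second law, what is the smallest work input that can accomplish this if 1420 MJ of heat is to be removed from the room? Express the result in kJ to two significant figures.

78000 kJ

The reservoir spacing is ΔT = 310.2 − 294 = 16.20 K.
The reversible limit is COP_R = T_C/ΔT = 18.15, so W_min = Q_C/COP = Q_C·ΔT/T_C.
W_min = 1420 × 16.20/294.00 = 78.24 MJ = 78240 kJ.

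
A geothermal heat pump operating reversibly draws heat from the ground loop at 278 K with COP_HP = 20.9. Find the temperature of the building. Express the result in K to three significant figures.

292 K

COP_HP = T_H/(T_H − T_C) rearranges to T_H = COP·T_C/(COP − 1).
With T_C = 278.00 K, T_H = 20.9 × 278.00/19.90 = 291.97 K.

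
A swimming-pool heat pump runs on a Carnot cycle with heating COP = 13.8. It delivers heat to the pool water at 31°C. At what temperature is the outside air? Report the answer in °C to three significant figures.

8.96 °C

COP_HP = T_H/(T_H − T_C) gives T_H − T_C = T_H/COP.
With T_H = 304.15 K, T_C = 304.15 × (1 − 1/13.8) = 282.11 K.
Converting, 282.11 K = 8.96°C.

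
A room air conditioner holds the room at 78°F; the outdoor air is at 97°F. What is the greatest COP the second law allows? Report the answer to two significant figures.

28

In absolute terms T_C = 298.71 K and T_H = 309.26 K, so ΔT = 10.56 K.
For a reversible cycle, COP_Carnot = T_C/ΔT = 298.71/10.56 = 28.30.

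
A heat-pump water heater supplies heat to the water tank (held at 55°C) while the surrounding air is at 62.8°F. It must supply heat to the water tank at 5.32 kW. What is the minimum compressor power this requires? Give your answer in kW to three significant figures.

0.614 kW

In absolute terms T_C = 290.26 K and T_H = 328.15 K, so ΔT = 37.89 K.
COP_Carnot = T_H/ΔT = 328.15/37.89 = 8.661.
Ẇ_min = Q̇/COP_Carnot = 5.320/8.661 = 0.6143 kW.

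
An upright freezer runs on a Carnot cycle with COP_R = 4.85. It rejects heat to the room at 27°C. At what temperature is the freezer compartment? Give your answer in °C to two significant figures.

For a Carnot refrigerator COP_R = T_C/(T_H − T_C), so T_C = COP·T_H/(1 + COP).
With T_H = 300.15 K, T_C = 4.85 × 300.15/5.850 = 248.84 K.
Converting, 248.84 K = -24.31°C.

-24 °C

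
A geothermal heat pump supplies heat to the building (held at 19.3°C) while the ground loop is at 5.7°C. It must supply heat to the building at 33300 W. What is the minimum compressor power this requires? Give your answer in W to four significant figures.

1549 W

In absolute terms T_C = 278.85 K and T_H = 292.45 K, so ΔT = 13.60 K.
COP_Carnot = T_H/ΔT = 292.45/13.60 = 21.50.
Ẇ_min = Q̇/COP_Carnot = 33300/21.50 = 1549 W.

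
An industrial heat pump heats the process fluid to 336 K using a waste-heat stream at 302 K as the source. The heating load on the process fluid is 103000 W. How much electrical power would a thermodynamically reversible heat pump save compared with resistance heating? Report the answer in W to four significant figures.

The reservoir spacing is ΔT = 336 − 302 = 34.00 K.
COP_Carnot = T_H/ΔT = 336.00/34.00 = 9.882.
Resistance heating needs Ẇ_res = Q̇_H = 103000 W; the reversible heat pump needs only Ẇ_hp = Q̇_H/COP = 10420 W.
Saving = 103000 − 10420 = 92580 W.

92580 W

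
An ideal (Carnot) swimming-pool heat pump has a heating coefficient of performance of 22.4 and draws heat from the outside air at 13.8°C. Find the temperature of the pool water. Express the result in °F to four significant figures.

80.98 °F

COP_HP = T_H/(T_H − T_C) rearranges to T_H = COP·T_C/(COP − 1).
With T_C = 286.95 K, T_H = 22.4 × 286.95/21.40 = 300.36 K.
Converting, 300.36 K = 80.98°F.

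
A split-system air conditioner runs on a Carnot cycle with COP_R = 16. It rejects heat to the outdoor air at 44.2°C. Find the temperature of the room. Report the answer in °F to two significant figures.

For a Carnot refrigerator COP_R = T_C/(T_H − T_C), so T_C = COP·T_H/(1 + COP).
With T_H = 317.35 K, T_C = 16 × 317.35/17.00 = 298.68 K.
Converting, 298.68 K = 77.96°F.

78 °F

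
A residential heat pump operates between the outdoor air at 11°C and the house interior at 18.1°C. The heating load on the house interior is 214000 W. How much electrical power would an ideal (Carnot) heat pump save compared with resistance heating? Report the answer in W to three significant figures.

209000 W

In absolute terms T_C = 284.15 K and T_H = 291.25 K, so ΔT = 7.100 K.
COP_Carnot = T_H/ΔT = 291.25/7.100 = 41.02.
Resistance heating needs Ẇ_res = Q̇_H = 214000 W; the reversible heat pump needs only Ẇ_hp = Q̇_H/COP = 5217 W.
Saving = 214000 − 5217 = 208800 W.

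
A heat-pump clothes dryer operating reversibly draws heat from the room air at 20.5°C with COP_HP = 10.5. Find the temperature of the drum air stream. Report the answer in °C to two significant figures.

51 °C

COP_HP = T_H/(T_H − T_C) rearranges to T_H = COP·T_C/(COP − 1).
With T_C = 293.65 K, T_H = 10.5 × 293.65/9.500 = 324.56 K.
Converting, 324.56 K = 51.41°C.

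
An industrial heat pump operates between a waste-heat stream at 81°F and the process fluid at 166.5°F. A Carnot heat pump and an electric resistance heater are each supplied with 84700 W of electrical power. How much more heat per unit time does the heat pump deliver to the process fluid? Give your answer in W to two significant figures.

540000 W

In absolute terms T_C = 300.37 K and T_H = 347.87 K, so ΔT = 47.50 K.
COP_Carnot = T_H/ΔT = 347.87/47.50 = 7.324.
The heat pump delivers Q̇_H = COP × Ẇ = 620300 W; the resistance heater delivers Ẇ = 84700 W.
Extra = (COP − 1)·Ẇ = 535600 W.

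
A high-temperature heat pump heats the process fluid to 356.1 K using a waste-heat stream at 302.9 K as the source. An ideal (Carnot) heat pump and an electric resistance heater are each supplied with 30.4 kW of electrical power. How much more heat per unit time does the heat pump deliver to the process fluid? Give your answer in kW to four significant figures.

173.1 kW

The reservoir spacing is ΔT = 356.1 − 302.9 = 53.20 K.
COP_Carnot = T_H/ΔT = 356.10/53.20 = 6.694.
The heat pump delivers Q̇_H = COP × Ẇ = 203.5 kW; the resistance heater delivers Ẇ = 30.40 kW.
Extra = (COP − 1)·Ẇ = 173.1 kW.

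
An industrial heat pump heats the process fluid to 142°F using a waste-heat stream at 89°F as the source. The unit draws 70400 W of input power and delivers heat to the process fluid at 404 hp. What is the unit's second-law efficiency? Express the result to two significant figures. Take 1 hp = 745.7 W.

0.38

Converting, Q̇_H = 404.0 hp = 301300 W, so COP_actual = Q̇_H/Ẇ = 301300/70400 = 4.279.
In absolute terms T_C = 304.82 K and T_H = 334.26 K, so ΔT = 29.44 K.
COP_Carnot = T_H/ΔT = 334.26/29.44 = 11.35.
η_II = COP_actual/COP_Carnot = 4.279/11.35 = 0.3770.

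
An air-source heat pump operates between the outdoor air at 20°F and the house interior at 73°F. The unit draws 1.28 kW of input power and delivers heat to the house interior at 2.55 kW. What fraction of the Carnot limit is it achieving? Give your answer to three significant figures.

0.198

COP_actual = Q̇_H/Ẇ = 2.550/1.280 = 1.992.
In absolute terms T_C = 266.48 K and T_H = 295.93 K, so ΔT = 29.44 K.
COP_Carnot = T_H/ΔT = 295.93/29.44 = 10.05.
η_II = COP_actual/COP_Carnot = 1.992/10.05 = 0.1982.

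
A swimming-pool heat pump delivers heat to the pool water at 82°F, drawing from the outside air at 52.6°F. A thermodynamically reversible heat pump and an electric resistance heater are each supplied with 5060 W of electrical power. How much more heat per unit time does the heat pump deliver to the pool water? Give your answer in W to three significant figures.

In absolute terms T_C = 284.59 K and T_H = 300.93 K, so ΔT = 16.33 K.
COP_Carnot = T_H/ΔT = 300.93/16.33 = 18.42.
The heat pump delivers Q̇_H = COP × Ẇ = 93230 W; the resistance heater delivers Ẇ = 5060 W.
Extra = (COP − 1)·Ẇ = 88170 W.

88200 W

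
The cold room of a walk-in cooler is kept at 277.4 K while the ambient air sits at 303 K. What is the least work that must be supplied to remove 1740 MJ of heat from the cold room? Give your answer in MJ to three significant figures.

161 MJ

The reservoir spacing is ΔT = 303 − 277.4 = 25.60 K.
The reversible limit is COP_R = T_C/ΔT = 10.84, so W_min = Q_C/COP = Q_C·ΔT/T_C.
W_min = 1740 × 25.60/277.40 = 160.6 MJ.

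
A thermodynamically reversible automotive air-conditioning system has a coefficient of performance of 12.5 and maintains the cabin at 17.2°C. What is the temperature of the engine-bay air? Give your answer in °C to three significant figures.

40.4 °C

COP_R = T_C/(T_H − T_C) gives T_H − T_C = T_C/COP.
With T_C = 290.35 K, T_H = 290.35 × (1 + 1/12.5) = 313.58 K.
Converting, 313.58 K = 40.43°C.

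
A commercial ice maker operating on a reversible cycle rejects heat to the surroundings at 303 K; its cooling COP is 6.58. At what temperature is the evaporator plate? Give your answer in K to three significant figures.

For a Carnot refrigerator COP_R = T_C/(T_H − T_C), so T_C = COP·T_H/(1 + COP).
With T_H = 303.00 K, T_C = 6.58 × 303.00/7.580 = 263.03 K.

263 K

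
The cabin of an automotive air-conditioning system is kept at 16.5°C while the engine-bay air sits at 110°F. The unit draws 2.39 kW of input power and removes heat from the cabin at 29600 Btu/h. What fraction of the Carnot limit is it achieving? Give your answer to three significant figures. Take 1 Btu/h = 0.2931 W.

0.336

Converting, Q̇_C = 29600 Btu/h = 8.676 kW, so COP_actual = Q̇_C/Ẇ = 8.676/2.390 = 3.630.
In absolute terms T_C = 289.65 K and T_H = 316.48 K, so ΔT = 26.83 K.
COP_Carnot = T_C/ΔT = 289.65/26.83 = 10.79.
η_II = COP_actual/COP_Carnot = 3.630/10.79 = 0.3363.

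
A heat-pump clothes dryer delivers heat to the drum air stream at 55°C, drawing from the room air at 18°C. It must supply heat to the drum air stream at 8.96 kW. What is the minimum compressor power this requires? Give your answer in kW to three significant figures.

In absolute terms T_C = 291.15 K and T_H = 328.15 K, so ΔT = 37.00 K.
COP_Carnot = T_H/ΔT = 328.15/37.00 = 8.869.
Ẇ_min = Q̇/COP_Carnot = 8.960/8.869 = 1.010 kW.

1.01 kW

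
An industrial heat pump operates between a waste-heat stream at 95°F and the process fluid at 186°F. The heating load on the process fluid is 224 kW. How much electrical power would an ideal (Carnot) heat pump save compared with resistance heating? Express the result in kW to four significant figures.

In absolute terms T_C = 308.15 K and T_H = 358.71 K, so ΔT = 50.56 K.
COP_Carnot = T_H/ΔT = 358.71/50.56 = 7.095.
Resistance heating needs Ẇ_res = Q̇_H = 224.0 kW; the reversible heat pump needs only Ẇ_hp = Q̇_H/COP = 31.57 kW.
Saving = 224.0 − 31.57 = 192.4 kW.

192.4 kW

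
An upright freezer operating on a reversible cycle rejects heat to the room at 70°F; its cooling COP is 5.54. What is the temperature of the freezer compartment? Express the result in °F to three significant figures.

For a Carnot refrigerator COP_R = T_C/(T_H − T_C), so T_C = COP·T_H/(1 + COP).
With T_H = 294.26 K, T_C = 5.54 × 294.26/6.540 = 249.27 K.
Converting, 249.27 K = -10.99°F.

-11.0 °F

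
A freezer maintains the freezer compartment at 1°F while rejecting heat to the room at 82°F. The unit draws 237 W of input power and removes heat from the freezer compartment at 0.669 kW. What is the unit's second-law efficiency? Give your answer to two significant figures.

Converting, Q̇_C = 0.6690 kW = 669.0 W, so COP_actual = Q̇_C/Ẇ = 669.0/237.0 = 2.823.
In absolute terms T_C = 255.93 K and T_H = 300.93 K, so ΔT = 45.00 K.
COP_Carnot = T_C/ΔT = 255.93/45.00 = 5.687.
η_II = COP_actual/COP_Carnot = 2.823/5.687 = 0.4963.

0.50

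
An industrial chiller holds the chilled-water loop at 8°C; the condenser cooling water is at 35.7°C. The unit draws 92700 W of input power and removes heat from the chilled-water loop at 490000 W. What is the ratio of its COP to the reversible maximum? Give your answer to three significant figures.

COP_actual = Q̇_C/Ẇ = 490000/92700 = 5.286.
In absolute terms T_C = 281.15 K and T_H = 308.85 K, so ΔT = 27.70 K.
COP_Carnot = T_C/ΔT = 281.15/27.70 = 10.15.
η_II = COP_actual/COP_Carnot = 5.286/10.15 = 0.5208.

0.521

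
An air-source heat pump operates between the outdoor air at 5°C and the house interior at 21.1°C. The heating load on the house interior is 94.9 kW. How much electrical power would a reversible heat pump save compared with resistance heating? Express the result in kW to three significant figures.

89.7 kW

In absolute terms T_C = 278.15 K and T_H = 294.25 K, so ΔT = 16.10 K.
COP_Carnot = T_H/ΔT = 294.25/16.10 = 18.28.
Resistance heating needs Ẇ_res = Q̇_H = 94.90 kW; the reversible heat pump needs only Ẇ_hp = Q̇_H/COP = 5.192 kW.
Saving = 94.90 − 5.192 = 89.71 kW.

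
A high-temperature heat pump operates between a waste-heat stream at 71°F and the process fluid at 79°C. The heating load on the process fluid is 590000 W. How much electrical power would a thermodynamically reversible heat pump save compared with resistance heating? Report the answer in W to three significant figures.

In absolute terms T_C = 294.82 K and T_H = 352.15 K, so ΔT = 57.33 K.
COP_Carnot = T_H/ΔT = 352.15/57.33 = 6.142.
Resistance heating needs Ẇ_res = Q̇_H = 590000 W; the reversible heat pump needs only Ẇ_hp = Q̇_H/COP = 96060 W.
Saving = 590000 − 96060 = 493900 W.

494000 W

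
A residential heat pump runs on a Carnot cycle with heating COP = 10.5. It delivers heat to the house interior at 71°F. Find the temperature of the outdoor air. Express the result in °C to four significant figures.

-6.411 °C

COP_HP = T_H/(T_H − T_C) gives T_H − T_C = T_H/COP.
With T_H = 294.82 K, T_C = 294.82 × (1 − 1/10.5) = 266.74 K.
Converting, 266.74 K = -6.41°C.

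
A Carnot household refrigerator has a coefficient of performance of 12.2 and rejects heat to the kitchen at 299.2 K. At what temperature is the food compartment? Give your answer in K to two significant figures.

280 K

For a Carnot refrigerator COP_R = T_C/(T_H − T_C), so T_C = COP·T_H/(1 + COP).
With T_H = 299.20 K, T_C = 12.2 × 299.20/13.20 = 276.53 K.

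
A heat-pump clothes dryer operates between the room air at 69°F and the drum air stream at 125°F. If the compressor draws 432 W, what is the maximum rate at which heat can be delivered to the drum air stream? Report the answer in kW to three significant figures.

In absolute terms T_C = 293.71 K and T_H = 324.82 K, so ΔT = 31.11 K.
COP_Carnot = T_H/ΔT = 324.82/31.11 = 10.44.
Q̇_max = COP_Carnot × Ẇ = 10.44 × 432.0 W = 4510 W = 4.510 kW.

4.51 kW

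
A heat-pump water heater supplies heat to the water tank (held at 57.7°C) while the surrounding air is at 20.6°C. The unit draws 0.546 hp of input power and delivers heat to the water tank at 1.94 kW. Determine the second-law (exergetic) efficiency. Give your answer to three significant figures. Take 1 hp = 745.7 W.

Converting, Q̇_H = 1.940 kW = 2.602 hp, so COP_actual = Q̇_H/Ẇ = 2.602/0.5460 = 4.765.
In absolute terms T_C = 293.75 K and T_H = 330.85 K, so ΔT = 37.10 K.
COP_Carnot = T_H/ΔT = 330.85/37.10 = 8.918.
η_II = COP_actual/COP_Carnot = 4.765/8.918 = 0.5343.

0.534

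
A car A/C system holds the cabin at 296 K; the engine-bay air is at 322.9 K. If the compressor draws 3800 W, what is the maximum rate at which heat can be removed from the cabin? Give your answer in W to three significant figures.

The reservoir spacing is ΔT = 322.9 − 296 = 26.90 K.
COP_Carnot = T_C/ΔT = 296.00/26.90 = 11.00.
Q̇_max = COP_Carnot × Ẇ = 11.00 × 3800 W = 41810 W.

41800 W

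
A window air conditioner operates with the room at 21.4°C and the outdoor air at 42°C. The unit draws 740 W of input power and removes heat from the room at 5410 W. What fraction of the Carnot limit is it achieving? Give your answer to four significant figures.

COP_actual = Q̇_C/Ẇ = 5410/740.0 = 7.311.
In absolute terms T_C = 294.55 K and T_H = 315.15 K, so ΔT = 20.60 K.
COP_Carnot = T_C/ΔT = 294.55/20.60 = 14.30.
η_II = COP_actual/COP_Carnot = 7.311/14.30 = 0.5113.

0.5113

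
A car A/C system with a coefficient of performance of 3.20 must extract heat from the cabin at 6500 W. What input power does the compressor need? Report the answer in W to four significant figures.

2031 W

Ẇ = Q̇_C/COP = 6500/3.20 = 2031 W.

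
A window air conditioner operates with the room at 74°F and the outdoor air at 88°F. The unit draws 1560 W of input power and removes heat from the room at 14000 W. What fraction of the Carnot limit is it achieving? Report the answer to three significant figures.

0.235

COP_actual = Q̇_C/Ẇ = 14000/1560 = 8.974.
In absolute terms T_C = 296.48 K and T_H = 304.26 K, so ΔT = 7.778 K.
COP_Carnot = T_C/ΔT = 296.48/7.778 = 38.12.
η_II = COP_actual/COP_Carnot = 8.974/38.12 = 0.2354.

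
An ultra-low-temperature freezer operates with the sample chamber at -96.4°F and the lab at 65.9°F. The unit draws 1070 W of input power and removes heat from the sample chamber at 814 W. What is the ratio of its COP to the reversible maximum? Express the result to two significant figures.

COP_actual = Q̇_C/Ẇ = 814.0/1070 = 0.7607.
In absolute terms T_C = 201.82 K and T_H = 291.98 K, so ΔT = 90.17 K.
COP_Carnot = T_C/ΔT = 201.82/90.17 = 2.238.
η_II = COP_actual/COP_Carnot = 0.7607/2.238 = 0.3399.

0.34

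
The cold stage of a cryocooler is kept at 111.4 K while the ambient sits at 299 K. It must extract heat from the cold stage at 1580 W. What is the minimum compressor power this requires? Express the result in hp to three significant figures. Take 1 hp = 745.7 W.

The reservoir spacing is ΔT = 299 − 111.4 = 187.6 K.
COP_Carnot = T_C/ΔT = 111.40/187.6 = 0.5938.
Ẇ_min = Q̇/COP_Carnot = 1580/0.5938 = 2661 W = 3.568 hp.

3.57 hp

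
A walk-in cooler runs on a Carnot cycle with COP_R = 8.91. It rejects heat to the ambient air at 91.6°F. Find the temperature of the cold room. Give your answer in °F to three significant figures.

36.0 °F

For a Carnot refrigerator COP_R = T_C/(T_H − T_C), so T_C = COP·T_H/(1 + COP).
With T_H = 306.26 K, T_C = 8.91 × 306.26/9.910 = 275.36 K.
Converting, 275.36 K = 35.97°F.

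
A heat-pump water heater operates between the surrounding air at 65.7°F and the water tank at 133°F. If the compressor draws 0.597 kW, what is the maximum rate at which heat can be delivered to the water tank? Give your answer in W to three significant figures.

5260 W

In absolute terms T_C = 291.87 K and T_H = 329.26 K, so ΔT = 37.39 K.
COP_Carnot = T_H/ΔT = 329.26/37.39 = 8.806.
Q̇_max = COP_Carnot × Ẇ = 8.806 × 0.5970 kW = 5.257 kW = 5257 W.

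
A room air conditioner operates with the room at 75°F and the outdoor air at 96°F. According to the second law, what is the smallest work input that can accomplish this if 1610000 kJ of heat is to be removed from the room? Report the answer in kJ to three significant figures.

In absolute terms T_C = 297.04 K and T_H = 308.71 K, so ΔT = 11.67 K.
The reversible limit is COP_R = T_C/ΔT = 25.46, so W_min = Q_C/COP = Q_C·ΔT/T_C.
W_min = 1610000 × 11.67/297.04 = 63240 kJ.

63200 kJ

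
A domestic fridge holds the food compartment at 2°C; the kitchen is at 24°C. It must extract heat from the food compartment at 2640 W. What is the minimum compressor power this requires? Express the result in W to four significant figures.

In absolute terms T_C = 275.15 K and T_H = 297.15 K, so ΔT = 22.00 K.
COP_Carnot = T_C/ΔT = 275.15/22.00 = 12.51.
Ẇ_min = Q̇/COP_Carnot = 2640/12.51 = 211.1 W.

211.1 W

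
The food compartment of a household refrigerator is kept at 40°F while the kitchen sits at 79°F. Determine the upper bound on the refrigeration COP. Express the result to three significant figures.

In absolute terms T_C = 277.59 K and T_H = 299.26 K, so ΔT = 21.67 K.
For a reversible cycle, COP_Carnot = T_C/ΔT = 277.59/21.67 = 12.81.

12.8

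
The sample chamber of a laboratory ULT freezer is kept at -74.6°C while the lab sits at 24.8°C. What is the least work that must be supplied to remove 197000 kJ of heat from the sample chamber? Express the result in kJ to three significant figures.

In absolute terms T_C = 198.55 K and T_H = 297.95 K, so ΔT = 99.40 K.
The reversible limit is COP_R = T_C/ΔT = 1.997, so W_min = Q_C/COP = Q_C·ΔT/T_C.
W_min = 197000 × 99.40/198.55 = 98620 kJ.

98600 kJ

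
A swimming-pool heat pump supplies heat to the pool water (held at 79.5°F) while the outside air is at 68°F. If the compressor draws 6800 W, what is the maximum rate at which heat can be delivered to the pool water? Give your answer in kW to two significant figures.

320 kW

In absolute terms T_C = 293.15 K and T_H = 299.54 K, so ΔT = 6.389 K.
COP_Carnot = T_H/ΔT = 299.54/6.389 = 46.88.
Q̇_max = COP_Carnot × Ẇ = 46.88 × 6800 W = 318800 W = 318.8 kW.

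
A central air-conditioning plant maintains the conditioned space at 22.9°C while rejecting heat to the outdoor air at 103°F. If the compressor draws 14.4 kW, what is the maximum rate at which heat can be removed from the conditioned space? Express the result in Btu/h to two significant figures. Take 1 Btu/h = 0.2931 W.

880000 Btu/h

In absolute terms T_C = 296.05 K and T_H = 312.59 K, so ΔT = 16.54 K.
COP_Carnot = T_C/ΔT = 296.05/16.54 = 17.89.
Q̇_max = COP_Carnot × Ẇ = 17.89 × 14.40 kW = 257.7 kW = 879100 Btu/h.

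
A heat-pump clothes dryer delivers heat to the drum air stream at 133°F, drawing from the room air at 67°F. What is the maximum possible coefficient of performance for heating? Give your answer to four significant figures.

8.980

In absolute terms T_C = 292.59 K and T_H = 329.26 K, so ΔT = 36.67 K.
For a reversible cycle, COP_Carnot = T_H/ΔT = 329.26/36.67 = 8.980.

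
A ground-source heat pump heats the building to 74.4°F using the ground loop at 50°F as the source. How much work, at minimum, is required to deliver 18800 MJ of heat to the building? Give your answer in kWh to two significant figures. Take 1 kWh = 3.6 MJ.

240 kWh

In absolute terms T_C = 283.15 K and T_H = 296.71 K, so ΔT = 13.56 K.
The reversible limit is COP_HP = T_H/ΔT = 21.89, so W_min = Q_H/COP = Q_H·ΔT/T_H.
W_min = 18800 × 13.56/296.71 = 858.9 MJ = 238.6 kWh.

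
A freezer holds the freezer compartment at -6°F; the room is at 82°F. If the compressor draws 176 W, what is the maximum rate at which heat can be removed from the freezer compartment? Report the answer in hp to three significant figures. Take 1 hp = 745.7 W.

1.22 hp

In absolute terms T_C = 252.04 K and T_H = 300.93 K, so ΔT = 48.89 K.
COP_Carnot = T_C/ΔT = 252.04/48.89 = 5.155.
Q̇_max = COP_Carnot × Ẇ = 5.155 × 176.0 W = 907.3 W = 1.217 hp.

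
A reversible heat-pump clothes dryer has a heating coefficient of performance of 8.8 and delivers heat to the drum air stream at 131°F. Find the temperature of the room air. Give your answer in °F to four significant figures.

63.88 °F

COP_HP = T_H/(T_H − T_C) gives T_H − T_C = T_H/COP.
With T_H = 328.15 K, T_C = 328.15 × (1 − 1/8.8) = 290.86 K.
Converting, 290.86 K = 63.88°F.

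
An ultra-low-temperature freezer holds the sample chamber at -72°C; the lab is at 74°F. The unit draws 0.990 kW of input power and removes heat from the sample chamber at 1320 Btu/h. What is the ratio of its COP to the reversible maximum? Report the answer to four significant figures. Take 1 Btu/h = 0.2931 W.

0.1852

Converting, Q̇_C = 1320 Btu/h = 0.3869 kW, so COP_actual = Q̇_C/Ẇ = 0.3869/0.9900 = 0.3908.
In absolute terms T_C = 201.15 K and T_H = 296.48 K, so ΔT = 95.33 K.
COP_Carnot = T_C/ΔT = 201.15/95.33 = 2.110.
η_II = COP_actual/COP_Carnot = 0.3908/2.110 = 0.1852.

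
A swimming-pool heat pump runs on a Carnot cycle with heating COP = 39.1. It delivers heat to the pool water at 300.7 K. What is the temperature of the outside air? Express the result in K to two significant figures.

COP_HP = T_H/(T_H − T_C) gives T_H − T_C = T_H/COP.
With T_H = 300.70 K, T_C = 300.70 × (1 − 1/39.1) = 293.01 K.

290 K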